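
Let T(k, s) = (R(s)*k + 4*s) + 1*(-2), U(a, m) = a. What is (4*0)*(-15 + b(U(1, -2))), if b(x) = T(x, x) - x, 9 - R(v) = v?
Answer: 0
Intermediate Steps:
R(v) = 9 - v
T(k, s) = -2 + 4*s + k*(9 - s) (T(k, s) = ((9 - s)*k + 4*s) + 1*(-2) = (k*(9 - s) + 4*s) - 2 = (4*s + k*(9 - s)) - 2 = -2 + 4*s + k*(9 - s))
b(x) = -2 + 3*x - x*(-9 + x) (b(x) = (-2 + 4*x - x*(-9 + x)) - x = -2 + 3*x - x*(-9 + x))
(4*0)*(-15 + b(U(1, -2))) = (4*0)*(-15 + (-2 - 1*1² + 12*1)) = 0*(-15 + (-2 - 1*1 + 12)) = 0*(-15 + (-2 - 1 + 12)) = 0*(-15 + 9) = 0*(-6) = 0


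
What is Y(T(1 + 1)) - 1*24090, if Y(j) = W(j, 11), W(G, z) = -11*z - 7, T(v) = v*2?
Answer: -24218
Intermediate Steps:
T(v) = 2*v
W(G, z) = -7 - 11*z
Y(j) = -128 (Y(j) = -7 - 11*11 = -7 - 121 = -128)
Y(T(1 + 1)) - 1*24090 = -128 - 1*24090 = -128 - 24090 = -24218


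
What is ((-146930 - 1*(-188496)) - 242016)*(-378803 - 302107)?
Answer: 136488409500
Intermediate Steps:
((-146930 - 1*(-188496)) - 242016)*(-378803 - 302107) = ((-146930 + 188496) - 242016)*(-680910) = (41566 - 242016)*(-680910) = -200450*(-680910) = 136488409500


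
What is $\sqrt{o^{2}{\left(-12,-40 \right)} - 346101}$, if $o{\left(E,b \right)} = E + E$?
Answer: $5 i \sqrt{13821} \approx 587.81 i$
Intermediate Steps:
$o{\left(E,b \right)} = 2 E$
$\sqrt{o^{2}{\left(-12,-40 \right)} - 346101} = \sqrt{\left(2 \left(-12\right)\right)^{2} - 346101} = \sqrt{\left(-24\right)^{2} - 346101} = \sqrt{576 - 346101} = \sqrt{-345525} = 5 i \sqrt{13821}$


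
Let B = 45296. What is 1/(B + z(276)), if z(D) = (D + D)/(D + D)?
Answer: 1/45297 ≈ 2.2077e-5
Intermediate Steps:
z(D) = 1 (z(D) = (2*D)/((2*D)) = (2*D)*(1/(2*D)) = 1)
1/(B + z(276)) = 1/(45296 + 1) = 1/45297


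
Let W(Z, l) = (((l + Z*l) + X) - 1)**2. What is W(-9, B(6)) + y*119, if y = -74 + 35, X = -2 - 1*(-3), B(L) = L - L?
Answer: -4641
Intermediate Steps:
B(L) = 0
X = 1 (X = -2 + 3 = 1)
y = -39
W(Z, l) = (l + Z*l)**2 (W(Z, l) = (((l + Z*l) + 1) - 1)**2 = ((1 + l + Z*l) - 1)**2 = (l + Z*l)**2)
W(-9, B(6)) + y*119 = 0**2*(1 - 9)**2 - 39*119 = 0*(-8)**2 - 4641 = 0*64 - 4641 = 0 - 4641 = -4641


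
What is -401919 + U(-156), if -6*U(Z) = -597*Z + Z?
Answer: -417415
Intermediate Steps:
U(Z) = 298*Z/3 (U(Z) = -(-597*Z + Z)/6 = -(-298)*Z/3 = 298*Z/3)
-401919 + U(-156) = -401919 + (298/3)*(-156) = -401919 - 15496 = -417415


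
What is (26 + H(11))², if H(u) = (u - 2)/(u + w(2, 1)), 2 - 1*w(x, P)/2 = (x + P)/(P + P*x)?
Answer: 120409/169 ≈ 712.48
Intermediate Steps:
w(x, P) = 4 - 2*(P + x)/(P + P*x) (w(x, P) = 4 - 2*(x + P)/(P + P*x) = 4 - 2*(P + x)/(P + P*x))
H(u) = (-2 + u)/(2 + u) (H(u) = (u - 2)/(u + 2*(1 - 1*2 + 2*1*2)/(1*(1 + 2))) = (-2 + u)/(u + 2*1*(1 - 2 + 4)/3) = (-2 + u)/(u + 2*1*(⅓)*3) = (-2 + u)/(u + 2) = (-2 + u)/(2 + u))
(26 + H(11))² = (26 + (-2 + 11)/(2 + 11))² = (26 + 9/13)² = (347/13)² = 120409/169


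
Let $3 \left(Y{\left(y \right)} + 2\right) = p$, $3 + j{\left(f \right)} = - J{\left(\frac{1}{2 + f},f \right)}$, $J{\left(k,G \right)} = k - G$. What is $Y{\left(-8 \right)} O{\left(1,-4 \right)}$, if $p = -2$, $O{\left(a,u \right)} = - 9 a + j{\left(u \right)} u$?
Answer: $- \frac{136}{3} \approx -45.333$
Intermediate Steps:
$j{\left(f \right)} = -3 + f - \frac{1}{2 + f}$ ($j{\left(f \right)} = -3 - \left(\frac{1}{2 + f} - f\right) = -3 + \left(f - \frac{1}{2 + f}\right) = -3 + f - \frac{1}{2 + f}$)
$O{\left(a,u \right)} = - 9 a + \frac{u \left(-7 + u^{2} - u\right)}{2 + u}$ ($O{\left(a,u \right)} = - 9 a + \frac{-7 + u^{2} - u}{2 + u} u = - 9 a + \frac{u \left(-7 + u^{2} - u\right)}{2 + u}$)
$Y{\left(y \right)} = - \frac{8}{3}$ ($Y{\left(y \right)} = -2 + \frac{1}{3} \left(-2\right) = -2 - \frac{2}{3} = - \frac{8}{3}$)
$Y{\left(-8 \right)} O{\left(1,-4 \right)} = - \frac{8 \frac{\left(-1\right) \left(-4\right) \left(1 + \left(2 - 4\right) \left(3 - -4\right)\right) - 9 \left(2 - 4\right)}{2 - 4}}{3} = - \frac{8 \frac{\left(-1\right) \left(-4\right) \left(1 - 2 \left(3 + 4\right)\right) - 9 \left(-2\right)}{-2}}{3} = - \frac{8 \left(- \frac{\left(-1\right) \left(-4\right) \left(1 - 14\right) + 18}{2}\right)}{3} = - \frac{8 \left(- \frac{\left(-1\right) \left(-4\right) \left(-13\right) + 18}{2}\right)}{3} = - \frac{8 \left(- \frac{-52 + 18}{2}\right)}{3} = - \frac{8 \left(\left(- \frac{1}{2}\right) \left(-34\right)\right)}{3} = \left(- \frac{8}{3}\right) 17 = - \frac{136}{3}$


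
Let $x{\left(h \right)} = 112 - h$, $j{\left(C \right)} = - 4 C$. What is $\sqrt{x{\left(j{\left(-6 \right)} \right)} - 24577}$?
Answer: $3 i \sqrt{2721} \approx 156.49 i$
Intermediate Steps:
$\sqrt{x{\left(j{\left(-6 \right)} \right)} - 24577} = \sqrt{\left(112 - \left(-4\right) \left(-6\right)\right) - 24577} = \sqrt{\left(112 - 24\right) - 24577} = \sqrt{88 - 24577} = \sqrt{-24489} = 3 i \sqrt{2721}$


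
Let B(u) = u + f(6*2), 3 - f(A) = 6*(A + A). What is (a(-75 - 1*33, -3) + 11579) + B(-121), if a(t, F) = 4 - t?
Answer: 11429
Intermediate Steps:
f(A) = 3 - 12*A (f(A) = 3 - 6*(A + A) = 3 - 6*2*A = 3 - 12*A)
B(u) = -141 + u (B(u) = u + (3 - 72*2) = u + (3 - 12*12) = u + (3 - 144) = u - 141 = -141 + u)
(a(-75 - 1*33, -3) + 11579) + B(-121) = ((4 - (-75 - 1*33)) + 11579) + (-141 - 121) = ((4 - (-75 - 33)) + 11579) - 262 = ((4 - 1*(-108)) + 11579) - 262 = ((4 + 108) + 11579) - 262 = (112 + 11579) - 262 = 11691 - 262 = 11429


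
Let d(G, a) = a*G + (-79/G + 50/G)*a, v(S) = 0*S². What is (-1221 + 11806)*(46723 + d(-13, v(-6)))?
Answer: 494562955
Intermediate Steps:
v(S) = 0
d(G, a) = G*a - 29*a/G (d(G, a) = G*a + (-29/G)*a = G*a - 29*a/G)
(-1221 + 11806)*(46723 + d(-13, v(-6))) = (-1221 + 11806)*(46723 + 0*(-29 + (-13)²)/(-13)) = 10585*(46723 + 0*(-1/13)*(-29 + 169)) = 10585*(46723 + 0*(-1/13)*140) = 10585*(46723 + 0) = 10585*46723 = 494562955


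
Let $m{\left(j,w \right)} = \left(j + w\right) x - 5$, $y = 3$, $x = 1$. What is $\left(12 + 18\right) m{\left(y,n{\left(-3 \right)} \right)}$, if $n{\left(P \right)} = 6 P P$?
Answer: $1560$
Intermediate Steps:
$n{\left(P \right)} = 6 P^{2}$
$m{\left(j,w \right)} = -5 + j + w$ ($m{\left(j,w \right)} = \left(j + w\right) 1 - 5 = \left(j + w\right) - 5 = -5 + j + w$)
$\left(12 + 18\right) m{\left(y,n{\left(-3 \right)} \right)} = \left(12 + 18\right) \left(-5 + 3 + 6 \left(-3\right)^{2}\right) = 30 \left(-5 + 3 + 6 \cdot 9\right) = 30 \left(-5 + 3 + 54\right) = 30 \cdot 52 = 1560$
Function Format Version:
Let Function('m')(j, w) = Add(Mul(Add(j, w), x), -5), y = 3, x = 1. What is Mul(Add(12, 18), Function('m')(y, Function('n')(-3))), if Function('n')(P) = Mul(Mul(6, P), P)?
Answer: 1560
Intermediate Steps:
Function('n')(P) = Mul(6, Pow(P, 2))
Function('m')(j, w) = Add(-5, j, w) (Function('m')(j, w) = Add(Mul(Add(j, w), 1), -5) = Add(Add(j, w), -5) = Add(-5, j, w))
Mul(Add(12, 18), Function('m')(y, Function('n')(-3))) = Mul(Add(12, 18), Add(-5, 3, Mul(6, Pow(-3, 2)))) = Mul(30, Add(-5, 3, Mul(6, 9))) = Mul(30, Add(-5, 3, 54)) = Mul(30, 52) = 1560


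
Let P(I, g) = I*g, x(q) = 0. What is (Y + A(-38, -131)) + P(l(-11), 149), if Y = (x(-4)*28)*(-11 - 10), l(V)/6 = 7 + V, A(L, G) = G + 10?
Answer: -3697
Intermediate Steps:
A(L, G) = 10 + G
l(V) = 42 + 6*V (l(V) = 6*(7 + V) = 42 + 6*V)
Y = 0 (Y = (0*28)*(-11 - 10) = 0*(-21) = 0)
(Y + A(-38, -131)) + P(l(-11), 149) = (0 + (10 - 131)) + (42 + 6*(-11))*149 = (0 - 121) + (42 - 66)*149 = -121 - 24*149 = -121 - 3576 = -3697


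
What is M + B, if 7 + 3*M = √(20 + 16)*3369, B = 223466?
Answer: 690605/3 ≈ 2.3020e+5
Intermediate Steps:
M = 20207/3 (M = -7/3 + (√(20 + 16)*3369)/3 = -7/3 + (√36*3369)/3 = -7/3 + (6*3369)/3 = -7/3 + (⅓)*20214 = -7/3 + 6738 = 20207/3 ≈ 6735.7)
M + B = 20207/3 + 223466 = 690605/3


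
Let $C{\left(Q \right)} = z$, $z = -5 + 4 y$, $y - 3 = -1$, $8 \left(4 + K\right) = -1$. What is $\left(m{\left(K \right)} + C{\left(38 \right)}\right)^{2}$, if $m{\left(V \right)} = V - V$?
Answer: $9$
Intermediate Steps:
$K = - \frac{33}{8}$ ($K = -4 + \frac{1}{8} \left(-1\right) = -4 - \frac{1}{8} = - \frac{33}{8} \approx -4.125$)
$m{\left(V \right)} = 0$
$y = 2$ ($y = 3 - 1 = 2$)
$z = 3$ ($z = -5 + 4 \cdot 2 = -5 + 8 = 3$)
$C{\left(Q \right)} = 3$
$\left(m{\left(K \right)} + C{\left(38 \right)}\right)^{2} = \left(0 + 3\right)^{2} = 3^{2} = 9$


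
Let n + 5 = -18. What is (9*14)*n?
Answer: -2898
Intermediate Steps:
n = -23 (n = -5 - 18 = -23)
(9*14)*n = (9*14)*(-23) = 126*(-23) = -2898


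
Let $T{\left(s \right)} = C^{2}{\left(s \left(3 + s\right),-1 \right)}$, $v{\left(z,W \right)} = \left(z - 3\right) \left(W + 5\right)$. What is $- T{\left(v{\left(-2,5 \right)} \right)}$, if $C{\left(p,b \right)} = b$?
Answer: $-1$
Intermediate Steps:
$v{\left(z,W \right)} = \left(-3 + z\right) \left(5 + W\right)$
$T{\left(s \right)} = 1$ ($T{\left(s \right)} = \left(-1\right)^{2} = 1$)
$- T{\left(v{\left(-2,5 \right)} \right)} = \left(-1\right) 1 = -1$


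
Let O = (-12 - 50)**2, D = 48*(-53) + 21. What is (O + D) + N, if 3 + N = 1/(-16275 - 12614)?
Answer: 38075701/28889 ≈ 1318.0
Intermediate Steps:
N = -86668/28889 (N = -3 + 1/(-16275 - 12614) = -3 + 1/(-28889) = -3 - 1/28889 = -86668/28889 ≈ -3.0000)
D = -2523 (D = -2544 + 21 = -2523)
O = 3844 (O = (-62)**2 = 3844)
(O + D) + N = (3844 - 2523) - 86668/28889 = 1321 - 86668/28889 = 38075701/28889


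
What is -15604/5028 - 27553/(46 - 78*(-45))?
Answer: -48506077/4469892 ≈ -10.852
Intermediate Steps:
-15604/5028 - 27553/(46 - 78*(-45)) = -15604*1/5028 - 27553/(46 + 3510) = -3901/1257 - 27553/3556 = -48506077/4469892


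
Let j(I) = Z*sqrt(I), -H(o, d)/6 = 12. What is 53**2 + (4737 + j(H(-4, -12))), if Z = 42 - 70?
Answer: 7546 - 168*I*sqrt(2) ≈ 7546.0 - 237.59*I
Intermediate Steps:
Z = -28
H(o, d) = -72 (H(o, d) = -6*12 = -72)
j(I) = -28*sqrt(I)
53**2 + (4737 + j(H(-4, -12))) = 53**2 + (4737 - 168*I*sqrt(2)) = 2809 + (4737 - 168*I*sqrt(2)) = 7546 - 168*I*sqrt(2)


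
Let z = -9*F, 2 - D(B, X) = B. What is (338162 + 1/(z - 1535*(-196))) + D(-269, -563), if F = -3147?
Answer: 111406390240/329183 ≈ 3.3843e+5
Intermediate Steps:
D(B, X) = 2 - B
z = 28323 (z = -9*(-3147) = 28323)
(338162 + 1/(z - 1535*(-196))) + D(-269, -563) = (338162 + 1/(28323 - 1535*(-196))) + (2 - 1*(-269)) = (338162 + 1/(28323 + 300860)) + (2 + 269) = (338162 + 1/329183) + 271 = 111317181647/329183 + 271 = 111406390240/329183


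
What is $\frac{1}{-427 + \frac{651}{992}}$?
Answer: $- \frac{32}{13643} \approx -0.0023455$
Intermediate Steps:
$\frac{1}{-427 + \frac{651}{992}} = \frac{1}{-427 + 651 \cdot \frac{1}{992}} = \frac{1}{-427 + \frac{21}{32}} = \frac{1}{- \frac{13643}{32}} = - \frac{32}{13643}$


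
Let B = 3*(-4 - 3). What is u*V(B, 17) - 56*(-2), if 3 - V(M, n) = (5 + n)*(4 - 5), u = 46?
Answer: 1262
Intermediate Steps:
B = -21 (B = 3*(-7) = -21)
V(M, n) = 8 + n (V(M, n) = 3 - (5 + n)*(4 - 5) = 3 - (5 + n)*(-1) = 3 - (-5 - n) = 3 + (5 + n) = 8 + n)
u*V(B, 17) - 56*(-2) = 46*(8 + 17) - 56*(-2) = 46*25 + 112 = 1150 + 112 = 1262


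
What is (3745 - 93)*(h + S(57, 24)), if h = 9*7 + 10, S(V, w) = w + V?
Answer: 562408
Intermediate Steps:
S(V, w) = V + w
h = 73 (h = 63 + 10 = 73)
(3745 - 93)*(h + S(57, 24)) = (3745 - 93)*(73 + (57 + 24)) = 3652*(73 + 81) = 3652*154 = 562408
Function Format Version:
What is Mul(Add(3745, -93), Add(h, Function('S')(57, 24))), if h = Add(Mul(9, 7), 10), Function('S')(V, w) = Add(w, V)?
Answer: 562408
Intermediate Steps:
Function('S')(V, w) = Add(V, w)
h = 73 (h = Add(63, 10) = 73)
Mul(Add(3745, -93), Add(h, Function('S')(57, 24))) = Mul(Add(3745, -93), Add(73, Add(57, 24))) = Mul(3652, Add(73, 81)) = Mul(3652, 154) = 562408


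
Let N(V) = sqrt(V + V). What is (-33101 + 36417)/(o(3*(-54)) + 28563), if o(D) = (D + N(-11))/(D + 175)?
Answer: 15999835956/137757518671 - 43108*I*sqrt(22)/137757518671 ≈ 0.11614 - 1.4678e-6*I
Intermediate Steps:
N(V) = sqrt(2)*sqrt(V) (N(V) = sqrt(2*V) = sqrt(2)*sqrt(V))
o(D) = (D + I*sqrt(22))/(175 + D) (o(D) = (D + sqrt(2)*sqrt(-11))/(D + 175) = (D + sqrt(2)*(I*sqrt(11)))/(175 + D) = (D + I*sqrt(22))/(175 + D))
(-33101 + 36417)/(o(3*(-54)) + 28563) = (-33101 + 36417)/((3*(-54) + I*sqrt(22))/(175 + 3*(-54)) + 28563) = 3316/((-162 + I*sqrt(22))/(175 - 162) + 28563) = 3316/((-162 + I*sqrt(22))/13 + 28563) = 3316/((-162/13 + I*sqrt(22)/13) + 28563) = 3316/(371157/13 + I*sqrt(22)/13)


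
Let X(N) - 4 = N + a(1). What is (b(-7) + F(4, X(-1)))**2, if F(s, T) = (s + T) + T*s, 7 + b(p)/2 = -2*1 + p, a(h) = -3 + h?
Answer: 529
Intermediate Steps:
b(p) = -18 + 2*p (b(p) = -14 + 2*(-2*1 + p) = -14 + 2*(-2 + p) = -14 + (-4 + 2*p) = -18 + 2*p)
X(N) = 2 + N (X(N) = 4 + (N + (-3 + 1)) = 4 + (N - 2) = 4 + (-2 + N) = 2 + N)
F(s, T) = T + s + T*s (F(s, T) = (T + s) + T*s = T + s + T*s)
(b(-7) + F(4, X(-1)))**2 = ((-18 + 2*(-7)) + ((2 - 1) + 4 + (2 - 1)*4))**2 = ((-18 - 14) + (1 + 4 + 1*4))**2 = (-32 + (1 + 4 + 4))**2 = (-32 + 9)**2 = (-23)**2 = 529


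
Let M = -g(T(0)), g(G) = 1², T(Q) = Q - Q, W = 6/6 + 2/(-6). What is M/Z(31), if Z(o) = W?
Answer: -3/2 ≈ -1.5000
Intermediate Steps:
W = ⅔ (W = 6*(⅙) + 2*(-⅙) = 1 - ⅓ = ⅔ ≈ 0.66667)
Z(o) = ⅔
T(Q) = 0
g(G) = 1
M = -1 (M = -1*1 = -1)
M/Z(31) = -1/⅔ = -1*3/2 = -3/2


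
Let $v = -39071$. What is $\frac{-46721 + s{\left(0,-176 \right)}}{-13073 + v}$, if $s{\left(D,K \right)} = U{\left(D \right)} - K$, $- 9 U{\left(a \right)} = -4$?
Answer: $\frac{418901}{469296} \approx 0.89262$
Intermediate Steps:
$U{\left(a \right)} = \frac{4}{9}$ ($U{\left(a \right)} = \left(- \frac{1}{9}\right) \left(-4\right) = \frac{4}{9}$)
$s{\left(D,K \right)} = \frac{4}{9} - K$
$\frac{-46721 + s{\left(0,-176 \right)}}{-13073 + v} = \frac{-46721 + \left(\frac{4}{9} - -176\right)}{-13073 - 39071} = \frac{-46721 + \left(\frac{4}{9} + 176\right)}{-52144} = \left(-46721 + \frac{1588}{9}\right) \left(- \frac{1}{52144}\right) = \left(- \frac{418901}{9}\right) \left(- \frac{1}{52144}\right) = \frac{418901}{469296}$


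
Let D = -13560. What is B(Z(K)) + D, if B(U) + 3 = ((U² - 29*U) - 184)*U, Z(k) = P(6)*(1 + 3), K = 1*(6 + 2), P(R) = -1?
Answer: -13355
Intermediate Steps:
K = 8 (K = 1*8 = 8)
Z(k) = -4 (Z(k) = -(1 + 3) = -1*4 = -4)
B(U) = -3 + U*(-184 + U² - 29*U) (B(U) = -3 + ((U² - 29*U) - 184)*U = -3 + (-184 + U² - 29*U)*U = -3 + U*(-184 + U² - 29*U))
B(Z(K)) + D = (-3 + (-4)³ - 184*(-4) - 29*(-4)²) - 13560 = (-3 - 64 + 736 - 29*16) - 13560 = (-3 - 64 + 736 - 464) - 13560 = 205 - 13560 = -13355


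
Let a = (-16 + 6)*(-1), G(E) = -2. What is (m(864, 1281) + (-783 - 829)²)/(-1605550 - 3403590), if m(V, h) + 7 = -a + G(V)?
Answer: -519705/1001828 ≈ -0.51876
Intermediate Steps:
a = 10 (a = -10*(-1) = 10)
m(V, h) = -19 (m(V, h) = -7 + (-1*10 - 2) = -7 + (-10 - 2) = -7 - 12 = -19)
(m(864, 1281) + (-783 - 829)²)/(-1605550 - 3403590) = (-19 + (-783 - 829)²)/(-1605550 - 3403590) = (-19 + (-1612)²)/(-5009140) = (-19 + 2598544)*(-1/5009140) = 2598525*(-1/5009140) = -519705/1001828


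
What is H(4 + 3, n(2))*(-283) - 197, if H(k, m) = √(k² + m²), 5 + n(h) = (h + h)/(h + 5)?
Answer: -197 - 11603*√2/7 ≈ -2541.2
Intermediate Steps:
n(h) = -5 + 2*h/(5 + h) (n(h) = -5 + (h + h)/(h + 5) = -5 + (2*h)/(5 + h) = -5 + 2*h/(5 + h))
H(4 + 3, n(2))*(-283) - 197 = √((4 + 3)² + ((-25 - 3*2)/(5 + 2))²)*(-283) - 197 = √(7² + ((-25 - 6)/7)²)*(-283) - 197 = √(49 + ((⅐)*(-31))²)*(-283) - 197 = √(49 + (-31/7)²)*(-283) - 197 = √(49 + 961/49)*(-283) - 197 = √(3362/49)*(-283) - 197 = (41*√2/7)*(-283) - 197 = -11603*√2/7 - 197 = -197 - 11603*√2/7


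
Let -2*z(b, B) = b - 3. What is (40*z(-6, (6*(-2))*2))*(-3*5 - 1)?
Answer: -2880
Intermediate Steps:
z(b, B) = 3/2 - b/2 (z(b, B) = -(b - 3)/2 = -(-3 + b)/2 = 3/2 - b/2)
(40*z(-6, (6*(-2))*2))*(-3*5 - 1) = (40*(3/2 - ½*(-6)))*(-3*5 - 1) = (40*(3/2 + 3))*(-15 - 1) = (40*(9/2))*(-16) = 180*(-16) = -2880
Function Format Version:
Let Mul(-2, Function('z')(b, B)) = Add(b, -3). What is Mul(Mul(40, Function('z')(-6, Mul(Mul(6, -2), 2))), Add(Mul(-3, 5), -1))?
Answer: -2880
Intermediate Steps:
Function('z')(b, B) = Add(Rational(3, 2), Mul(Rational(-1, 2), b)) (Function('z')(b, B) = Mul(Rational(-1, 2), Add(b, -3)) = Mul(Rational(-1, 2), Add(-3, b)) = Add(Rational(3, 2), Mul(Rational(-1, 2), b)))
Mul(Mul(40, Function('z')(-6, Mul(Mul(6, -2), 2))), Add(Mul(-3, 5), -1)) = Mul(Mul(40, Add(Rational(3, 2), Mul(Rational(-1, 2), -6))), Add(Mul(-3, 5), -1)) = Mul(Mul(40, Add(Rational(3, 2), 3)), Add(-15, -1)) = Mul(Mul(40, Rational(9, 2)), -16) = Mul(180, -16) = -2880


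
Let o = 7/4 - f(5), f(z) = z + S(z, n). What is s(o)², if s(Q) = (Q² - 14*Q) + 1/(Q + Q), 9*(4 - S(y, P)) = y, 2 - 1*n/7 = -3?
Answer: 1870304479398289/97553776896 ≈ 19172.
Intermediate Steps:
n = 35 (n = 14 - 7*(-3) = 14 + 21 = 35)
S(y, P) = 4 - y/9
f(z) = 4 + 8*z/9 (f(z) = z + (4 - z/9) = 4 + 8*z/9)
o = -241/36 (o = 7/4 - (4 + (8/9)*5) = 7*(¼) - (4 + 40/9) = 7/4 - 1*76/9 = 7/4 - 76/9 = -241/36 ≈ -6.6944)
s(Q) = Q² + 1/(2*Q) - 14*Q (s(Q) = (Q² - 14*Q) + 1/(2*Q) = Q² + 1/(2*Q) - 14*Q)
s(o)² = ((-241/36)² + 1/(2*(-241/36)) - 14*(-241/36))² = (58081/1296 + (½)*(-36/241) + 1687/18)² = (58081/1296 - 18/241 + 1687/18)² = (43247017/312336)² = 1870304479398289/97553776896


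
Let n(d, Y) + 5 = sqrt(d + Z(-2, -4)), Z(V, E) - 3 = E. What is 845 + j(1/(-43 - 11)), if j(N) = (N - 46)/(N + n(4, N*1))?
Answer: 55339020/64693 + 134190*sqrt(3)/64693 ≈ 859.00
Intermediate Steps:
Z(V, E) = 3 + E
n(d, Y) = -5 + sqrt(-1 + d) (n(d, Y) = -5 + sqrt(d + (3 - 4)) = -5 + sqrt(d - 1) = -5 + sqrt(-1 + d))
j(N) = (-46 + N)/(-5 + N + sqrt(3)) (j(N) = (N - 46)/(N + (-5 + sqrt(-1 + 4))) = (-46 + N)/(N + (-5 + sqrt(3))) = (-46 + N)/(-5 + N + sqrt(3)))
845 + j(1/(-43 - 11)) = 845 + (-46 + 1/(-43 - 11))/(-5 + 1/(-43 - 11) + sqrt(3)) = 845 + (-46 + 1/(-54))/(-5 + 1/(-54) + sqrt(3)) = 845 + (-46 - 1/54)/(-5 - 1/54 + sqrt(3)) = 845 - 2485/54/(-271/54 + sqrt(3)) = 845 - 2485/(54*(-271/54 + sqrt(3)))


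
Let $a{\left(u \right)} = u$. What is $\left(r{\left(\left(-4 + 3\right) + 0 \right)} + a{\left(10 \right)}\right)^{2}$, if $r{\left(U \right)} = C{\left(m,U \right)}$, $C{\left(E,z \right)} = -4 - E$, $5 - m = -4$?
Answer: $9$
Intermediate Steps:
$m = 9$ ($m = 5 - -4 = 5 + 4 = 9$)
$r{\left(U \right)} = -13$ ($r{\left(U \right)} = -4 - 9 = -13$)
$\left(r{\left(\left(-4 + 3\right) + 0 \right)} + a{\left(10 \right)}\right)^{2} = \left(-13 + 10\right)^{2} = \left(-3\right)^{2} = 9$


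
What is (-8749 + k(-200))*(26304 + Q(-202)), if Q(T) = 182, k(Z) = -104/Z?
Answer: -5792806032/25 ≈ -2.3171e+8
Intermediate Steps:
(-8749 + k(-200))*(26304 + Q(-202)) = (-8749 - 104/(-200))*(26304 + 182) = (-8749 - 104*(-1/200))*26486 = (-8749 + 13/25)*26486 = -218712/25*26486 = -5792806032/25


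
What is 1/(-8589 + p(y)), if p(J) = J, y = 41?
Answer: -1/8548 ≈ -0.00011699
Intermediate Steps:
1/(-8589 + p(y)) = 1/(-8589 + 41) = 1/(-8548) = -1/8548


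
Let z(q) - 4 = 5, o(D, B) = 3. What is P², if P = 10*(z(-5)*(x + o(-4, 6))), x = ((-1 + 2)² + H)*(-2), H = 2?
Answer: 72900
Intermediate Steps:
z(q) = 9 (z(q) = 4 + 5 = 9)
x = -6 (x = ((-1 + 2)² + 2)*(-2) = (1² + 2)*(-2) = (1 + 2)*(-2) = 3*(-2) = -6)
P = -270 (P = 10*(9*(-6 + 3)) = 10*(9*(-3)) = 10*(-27) = -270)
P² = (-270)² = 72900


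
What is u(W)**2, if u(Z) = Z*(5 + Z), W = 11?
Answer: 30976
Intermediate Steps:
u(W)**2 = (11*(5 + 11))**2 = (11*16)**2 = 176**2 = 30976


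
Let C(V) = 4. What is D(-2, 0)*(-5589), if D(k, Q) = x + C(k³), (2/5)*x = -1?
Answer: -16767/2 ≈ -8383.5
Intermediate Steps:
x = -5/2 (x = (5/2)*(-1) = -5/2 ≈ -2.5000)
D(k, Q) = 3/2 (D(k, Q) = -5/2 + 4 = 3/2)
D(-2, 0)*(-5589) = (3/2)*(-5589) = -16767/2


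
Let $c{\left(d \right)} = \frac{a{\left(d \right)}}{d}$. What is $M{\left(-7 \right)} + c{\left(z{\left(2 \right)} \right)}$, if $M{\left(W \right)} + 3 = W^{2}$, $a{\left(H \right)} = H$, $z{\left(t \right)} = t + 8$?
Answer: $47$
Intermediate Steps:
$z{\left(t \right)} = 8 + t$
$M{\left(W \right)} = -3 + W^{2}$
$c{\left(d \right)} = 1$ ($c{\left(d \right)} = \frac{d}{d} = 1$)
$M{\left(-7 \right)} + c{\left(z{\left(2 \right)} \right)} = \left(-3 + \left(-7\right)^{2}\right) + 1 = \left(-3 + 49\right) + 1 = 46 + 1 = 47$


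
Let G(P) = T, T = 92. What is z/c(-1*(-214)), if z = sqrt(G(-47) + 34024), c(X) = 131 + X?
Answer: 2*sqrt(8529)/345 ≈ 0.53538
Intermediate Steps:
G(P) = 92
z = 2*sqrt(8529) (z = sqrt(92 + 34024) = sqrt(34116) = 2*sqrt(8529) ≈ 184.71)
z/c(-1*(-214)) = (2*sqrt(8529))/(131 - 1*(-214)) = (2*sqrt(8529))/(131 + 214) = (2*sqrt(8529))/345 = (2*sqrt(8529))*(1/345) = 2*sqrt(8529)/345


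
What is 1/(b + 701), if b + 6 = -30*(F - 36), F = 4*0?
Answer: 1/1775 ≈ 0.00056338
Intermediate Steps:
F = 0
b = 1074 (b = -6 - 30*(0 - 36) = -6 - 30*(-36) = -6 + 1080 = 1074)
1/(b + 701) = 1/(1074 + 701) = 1/1775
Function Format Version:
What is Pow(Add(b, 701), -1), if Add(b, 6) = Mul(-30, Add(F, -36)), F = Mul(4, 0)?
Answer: Rational(1, 1775) ≈ 0.00056338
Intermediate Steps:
F = 0
b = 1074 (b = Add(-6, Mul(-30, Add(0, -36))) = Add(-6, Mul(-30, -36)) = Add(-6, 1080) = 1074)
Pow(Add(b, 701), -1) = Pow(Add(1074, 701), -1) = Pow(1775, -1) = Rational(1, 1775)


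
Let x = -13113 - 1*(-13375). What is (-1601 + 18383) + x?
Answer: 17044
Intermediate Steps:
x = 262 (x = -13113 + 13375 = 262)
(-1601 + 18383) + x = (-1601 + 18383) + 262 = 16782 + 262 = 17044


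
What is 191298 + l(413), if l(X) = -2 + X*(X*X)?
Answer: 70636293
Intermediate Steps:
l(X) = -2 + X³ (l(X) = -2 + X*X² = -2 + X³)
191298 + l(413) = 191298 + (-2 + 413³) = 191298 + (-2 + 70444997) = 191298 + 70444995 = 70636293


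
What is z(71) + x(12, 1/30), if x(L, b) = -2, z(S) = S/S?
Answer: -1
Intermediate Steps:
z(S) = 1
z(71) + x(12, 1/30) = 1 - 2 = -1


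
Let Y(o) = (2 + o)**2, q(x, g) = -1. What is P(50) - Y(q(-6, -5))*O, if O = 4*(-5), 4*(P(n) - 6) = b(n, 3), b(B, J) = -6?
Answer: 49/2 ≈ 24.500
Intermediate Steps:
P(n) = 9/2 (P(n) = 6 + (1/4)*(-6) = 6 - 3/2 = 9/2)
O = -20
P(50) - Y(q(-6, -5))*O = 9/2 - (2 - 1)**2*(-20) = 9/2 - 1**2*(-20) = 9/2 - (-20) = 9/2 - 1*(-20) = 9/2 + 20 = 49/2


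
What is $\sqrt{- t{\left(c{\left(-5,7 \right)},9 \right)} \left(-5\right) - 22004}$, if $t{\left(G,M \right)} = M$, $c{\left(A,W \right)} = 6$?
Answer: $i \sqrt{21959} \approx 148.19 i$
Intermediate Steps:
$\sqrt{- t{\left(c{\left(-5,7 \right)},9 \right)} \left(-5\right) - 22004} = \sqrt{- 9 \left(-5\right) - 22004} = \sqrt{\left(-1\right) \left(-45\right) - 22004} = \sqrt{45 - 22004} = \sqrt{-21959} = i \sqrt{21959}$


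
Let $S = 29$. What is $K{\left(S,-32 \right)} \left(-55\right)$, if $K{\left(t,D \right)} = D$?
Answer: $1760$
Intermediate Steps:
$K{\left(S,-32 \right)} \left(-55\right) = \left(-32\right) \left(-55\right) = 1760$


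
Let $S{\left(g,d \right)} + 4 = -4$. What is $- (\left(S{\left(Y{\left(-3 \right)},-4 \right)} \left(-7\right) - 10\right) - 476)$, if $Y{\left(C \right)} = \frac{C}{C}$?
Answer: $430$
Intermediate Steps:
$Y{\left(C \right)} = 1$
$S{\left(g,d \right)} = -8$ ($S{\left(g,d \right)} = -4 - 4 = -8$)
$- (\left(S{\left(Y{\left(-3 \right)},-4 \right)} \left(-7\right) - 10\right) - 476) = - (\left(\left(-8\right) \left(-7\right) - 10\right) - 476) = - (\left(56 - 10\right) - 476) = - (46 - 476) = \left(-1\right) \left(-430\right) = 430$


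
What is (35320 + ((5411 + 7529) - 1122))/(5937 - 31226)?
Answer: -47138/25289 ≈ -1.8640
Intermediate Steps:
(35320 + ((5411 + 7529) - 1122))/(5937 - 31226) = (35320 + (12940 - 1122))/(-25289) = (35320 + 11818)*(-1/25289) = 47138*(-1/25289) = -47138/25289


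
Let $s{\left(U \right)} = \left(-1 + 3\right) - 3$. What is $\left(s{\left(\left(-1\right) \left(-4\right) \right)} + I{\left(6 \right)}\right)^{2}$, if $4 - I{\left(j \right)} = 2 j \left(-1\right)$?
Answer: $225$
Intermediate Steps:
$I{\left(j \right)} = 4 + 2 j$ ($I{\left(j \right)} = 4 - 2 j \left(-1\right) = 4 - - 2 j = 4 + 2 j$)
$s{\left(U \right)} = -1$ ($s{\left(U \right)} = 2 - 3 = -1$)
$\left(s{\left(\left(-1\right) \left(-4\right) \right)} + I{\left(6 \right)}\right)^{2} = \left(-1 + \left(4 + 2 \cdot 6\right)\right)^{2} = \left(-1 + \left(4 + 12\right)\right)^{2} = \left(-1 + 16\right)^{2} = 15^{2} = 225$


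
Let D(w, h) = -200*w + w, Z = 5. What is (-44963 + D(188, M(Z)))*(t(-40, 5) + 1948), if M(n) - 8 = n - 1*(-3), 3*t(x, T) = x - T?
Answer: -159230875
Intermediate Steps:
t(x, T) = -T/3 + x/3 (t(x, T) = (x - T)/3 = -T/3 + x/3)
M(n) = 11 + n (M(n) = 8 + (n - 1*(-3)) = 8 + (n + 3) = 8 + (3 + n) = 11 + n)
D(w, h) = -199*w
(-44963 + D(188, M(Z)))*(t(-40, 5) + 1948) = (-44963 - 199*188)*((-⅓*5 + (⅓)*(-40)) + 1948) = (-44963 - 37412)*((-5/3 - 40/3) + 1948) = -82375*(-15 + 1948) = -82375*1933 = -159230875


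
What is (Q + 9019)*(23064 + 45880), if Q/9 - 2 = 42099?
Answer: 26745308032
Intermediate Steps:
Q = 378909 (Q = 18 + 9*42099 = 18 + 378891 = 378909)
(Q + 9019)*(23064 + 45880) = (378909 + 9019)*(23064 + 45880) = 387928*68944 = 26745308032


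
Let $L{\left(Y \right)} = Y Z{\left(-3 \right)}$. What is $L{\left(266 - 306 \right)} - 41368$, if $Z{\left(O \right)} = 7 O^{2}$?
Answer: $-43888$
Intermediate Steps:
$L{\left(Y \right)} = 63 Y$ ($L{\left(Y \right)} = Y 7 \left(-3\right)^{2} = Y 7 \cdot 9 = Y 63 = 63 Y$)
$L{\left(266 - 306 \right)} - 41368 = 63 \left(266 - 306\right) - 41368 = 63 \left(-40\right) - 41368 = -2520 - 41368 = -43888$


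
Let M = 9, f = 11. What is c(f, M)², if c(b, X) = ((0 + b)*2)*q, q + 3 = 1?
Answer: 1936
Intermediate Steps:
q = -2 (q = -3 + 1 = -2)
c(b, X) = -4*b (c(b, X) = ((0 + b)*2)*(-2) = (b*2)*(-2) = (2*b)*(-2) = -4*b)
c(f, M)² = (-4*11)² = (-44)² = 1936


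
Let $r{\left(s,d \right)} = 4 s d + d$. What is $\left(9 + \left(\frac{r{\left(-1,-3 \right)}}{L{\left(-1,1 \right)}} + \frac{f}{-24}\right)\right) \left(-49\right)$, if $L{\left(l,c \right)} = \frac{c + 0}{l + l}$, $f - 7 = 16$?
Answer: $\frac{11711}{24} \approx 487.96$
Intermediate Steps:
$f = 23$ ($f = 7 + 16 = 23$)
$L{\left(l,c \right)} = \frac{c}{2 l}$
$r{\left(s,d \right)} = d + 4 d s$ ($r{\left(s,d \right)} = 4 d s + d = d + 4 d s$)
$\left(9 + \left(\frac{r{\left(-1,-3 \right)}}{L{\left(-1,1 \right)}} + \frac{f}{-24}\right)\right) \left(-49\right) = \left(9 + \left(\frac{\left(-3\right) \left(1 + 4 \left(-1\right)\right)}{\frac{1}{2} \cdot 1 \frac{1}{-1}} + \frac{23}{-24}\right)\right) \left(-49\right) = \left(9 + \left(\frac{\left(-3\right) \left(1 - 4\right)}{\frac{1}{2} \cdot 1 \left(-1\right)} + 23 \left(- \frac{1}{24}\right)\right)\right) \left(-49\right) = \left(9 + \left(\frac{\left(-3\right) \left(-3\right)}{- \frac{1}{2}} - \frac{23}{24}\right)\right) \left(-49\right) = \left(9 + \left(9 \left(-2\right) - \frac{23}{24}\right)\right) \left(-49\right) = \left(9 - \frac{455}{24}\right) \left(-49\right) = \left(- \frac{239}{24}\right) \left(-49\right) = \frac{11711}{24}$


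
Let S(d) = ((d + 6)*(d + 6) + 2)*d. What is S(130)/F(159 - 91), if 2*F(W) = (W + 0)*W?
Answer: 601185/578 ≈ 1040.1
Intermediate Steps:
F(W) = W²/2 (F(W) = ((W + 0)*W)/2 = (W*W)/2 = W²/2)
S(d) = d*(2 + (6 + d)²) (S(d) = ((6 + d)*(6 + d) + 2)*d = ((6 + d)² + 2)*d = (2 + (6 + d)²)*d = d*(2 + (6 + d)²))
S(130)/F(159 - 91) = (130*(2 + (6 + 130)²))/(((159 - 91)²/2)) = (130*(2 + 136²))/(((½)*68²)) = (130*(2 + 18496))/(((½)*4624)) = (130*18498)/2312 = 2404740*(1/2312) = 601185/578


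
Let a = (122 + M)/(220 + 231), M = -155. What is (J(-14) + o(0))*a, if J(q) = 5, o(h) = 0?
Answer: -15/41 ≈ -0.36585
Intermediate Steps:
a = -3/41 (a = (122 - 155)/(220 + 231) = -33/451 = -33*1/451 = -3/41 ≈ -0.073171)
(J(-14) + o(0))*a = (5 + 0)*(-3/41) = 5*(-3/41) = -15/41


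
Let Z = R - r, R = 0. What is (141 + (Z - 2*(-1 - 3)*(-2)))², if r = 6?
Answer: 14161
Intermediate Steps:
Z = -6 (Z = 0 - 1*6 = 0 - 6 = -6)
(141 + (Z - 2*(-1 - 3)*(-2)))² = (141 + (-6 - 2*(-1 - 3)*(-2)))² = (141 + (-6 - (-8)*(-2)))² = (141 + (-6 - 2*8))² = (141 + (-6 - 16))² = (141 - 22)² = 119² = 14161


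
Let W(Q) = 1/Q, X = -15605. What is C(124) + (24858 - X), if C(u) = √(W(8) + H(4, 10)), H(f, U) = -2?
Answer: 40463 + I*√30/4 ≈ 40463.0 + 1.3693*I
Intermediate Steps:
C(u) = I*√30/4 (C(u) = √(1/8 - 2) = √(⅛ - 2) = √(-15/8) = I*√30/4)
C(124) + (24858 - X) = I*√30/4 + (24858 - 1*(-15605)) = I*√30/4 + (24858 + 15605) = I*√30/4 + 40463 = 40463 + I*√30/4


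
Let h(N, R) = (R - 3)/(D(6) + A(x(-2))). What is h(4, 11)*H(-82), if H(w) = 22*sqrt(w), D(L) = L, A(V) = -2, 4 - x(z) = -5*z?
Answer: 44*I*sqrt(82) ≈ 398.44*I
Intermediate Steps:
x(z) = 4 + 5*z (x(z) = 4 - (-5)*z = 4 + 5*z)
h(N, R) = -3/4 + R/4 (h(N, R) = (R - 3)/(6 - 2) = (-3 + R)/4 = (-3 + R)*(1/4) = -3/4 + R/4)
h(4, 11)*H(-82) = (-3/4 + (1/4)*11)*(22*sqrt(-82)) = (-3/4 + 11/4)*(22*(I*sqrt(82))) = 2*(22*I*sqrt(82)) = 44*I*sqrt(82)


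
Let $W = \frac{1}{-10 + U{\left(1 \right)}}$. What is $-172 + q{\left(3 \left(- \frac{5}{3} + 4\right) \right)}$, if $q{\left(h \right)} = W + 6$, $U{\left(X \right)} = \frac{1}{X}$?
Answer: $- \frac{1495}{9} \approx -166.11$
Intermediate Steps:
$W = - \frac{1}{9}$ ($W = \frac{1}{-10 + 1^{-1}} = \frac{1}{-10 + 1} = \frac{1}{-9} = - \frac{1}{9} \approx -0.11111$)
$q{\left(h \right)} = \frac{53}{9}$ ($q{\left(h \right)} = - \frac{1}{9} + 6 = \frac{53}{9}$)
$-172 + q{\left(3 \left(- \frac{5}{3} + 4\right) \right)} = -172 + \frac{53}{9} = - \frac{1495}{9}$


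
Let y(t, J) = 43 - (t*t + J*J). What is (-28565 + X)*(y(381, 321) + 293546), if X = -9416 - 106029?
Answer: -6536181870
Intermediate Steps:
X = -115445
y(t, J) = 43 - J² - t² (y(t, J) = 43 - (t² + J²) = 43 - (J² + t²) = 43 + (-J² - t²) = 43 - J² - t²)
(-28565 + X)*(y(381, 321) + 293546) = (-28565 - 115445)*((43 - 1*321² - 1*381²) + 293546) = -144010*((43 - 1*103041 - 1*145161) + 293546) = -144010*((43 - 103041 - 145161) + 293546) = -144010*(-248159 + 293546) = -144010*45387 = -6536181870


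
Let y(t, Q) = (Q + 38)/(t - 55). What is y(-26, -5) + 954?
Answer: 25747/27 ≈ 953.59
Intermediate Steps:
y(t, Q) = (38 + Q)/(-55 + t)
y(-26, -5) + 954 = (38 - 5)/(-55 - 26) + 954 = 33/(-81) + 954 = -1/81*33 + 954 = -11/27 + 954 = 25747/27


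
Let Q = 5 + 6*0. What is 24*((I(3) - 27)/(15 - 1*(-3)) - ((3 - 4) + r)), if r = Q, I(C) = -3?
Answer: -136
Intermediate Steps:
Q = 5 (Q = 5 + 0 = 5)
r = 5
24*((I(3) - 27)/(15 - 1*(-3)) - ((3 - 4) + r)) = 24*((-3 - 27)/(15 - 1*(-3)) - ((3 - 4) + 5)) = 24*(-30/(15 + 3) - (-1 + 5)) = 24*(-30/18 - 1*4) = 24*(-30*1/18 - 4) = 24*(-5/3 - 4) = 24*(-17/3) = -136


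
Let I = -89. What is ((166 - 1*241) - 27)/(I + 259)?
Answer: -⅗ ≈ -0.60000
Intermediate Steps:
((166 - 1*241) - 27)/(I + 259) = ((166 - 1*241) - 27)/(-89 + 259) = ((166 - 241) - 27)/170 = (-75 - 27)*(1/170) = -102*1/170 = -⅗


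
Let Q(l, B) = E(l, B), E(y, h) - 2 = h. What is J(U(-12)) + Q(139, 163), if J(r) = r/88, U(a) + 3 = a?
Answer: 14505/88 ≈ 164.83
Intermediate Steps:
E(y, h) = 2 + h
U(a) = -3 + a
Q(l, B) = 2 + B
J(r) = r/88 (J(r) = r*(1/88) = r/88)
J(U(-12)) + Q(139, 163) = (-3 - 12)/88 + (2 + 163) = (1/88)*(-15) + 165 = -15/88 + 165 = 14505/88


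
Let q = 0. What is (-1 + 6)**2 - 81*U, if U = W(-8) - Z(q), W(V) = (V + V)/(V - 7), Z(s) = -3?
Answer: -1522/5 ≈ -304.40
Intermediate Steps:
W(V) = 2*V/(-7 + V) (W(V) = (2*V)/(-7 + V) = 2*V/(-7 + V))
U = 61/15 (U = 2*(-8)/(-7 - 8) - 1*(-3) = 2*(-8)/(-15) + 3 = 2*(-8)*(-1/15) + 3 = 16/15 + 3 = 61/15 ≈ 4.0667)
(-1 + 6)**2 - 81*U = (-1 + 6)**2 - 81*61/15 = 5**2 - 1647/5 = 25 - 1647/5 = -1522/5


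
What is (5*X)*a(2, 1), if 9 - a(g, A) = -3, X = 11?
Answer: 660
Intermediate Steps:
a(g, A) = 12 (a(g, A) = 9 - 1*(-3) = 9 + 3 = 12)
(5*X)*a(2, 1) = (5*11)*12 = 55*12 = 660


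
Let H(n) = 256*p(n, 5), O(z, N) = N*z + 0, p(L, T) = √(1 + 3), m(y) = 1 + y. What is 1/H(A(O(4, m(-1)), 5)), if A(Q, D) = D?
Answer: 1/512 ≈ 0.0019531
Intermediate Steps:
p(L, T) = 2 (p(L, T) = √4 = 2)
O(z, N) = N*z
H(n) = 512 (H(n) = 256*2 = 512)
1/H(A(O(4, m(-1)), 5)) = 1/512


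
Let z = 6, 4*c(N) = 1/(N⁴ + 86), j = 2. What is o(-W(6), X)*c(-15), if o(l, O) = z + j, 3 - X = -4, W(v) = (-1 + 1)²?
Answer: 2/50711 ≈ 3.9439e-5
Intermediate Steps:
c(N) = 1/(4*(86 + N⁴)) (c(N) = 1/(4*(N⁴ + 86)) = 1/(4*(86 + N⁴)))
W(v) = 0 (W(v) = 0² = 0)
X = 7 (X = 3 - 1*(-4) = 3 + 4 = 7)
o(l, O) = 8 (o(l, O) = 6 + 2 = 8)
o(-W(6), X)*c(-15) = 8*(1/(4*(86 + (-15)⁴))) = 8*(1/(4*(86 + 50625))) = 8*((¼)/50711) = 8*((¼)*(1/50711)) = 8*(1/202844) = 2/50711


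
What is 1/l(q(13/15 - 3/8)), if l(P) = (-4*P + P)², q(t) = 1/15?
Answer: 25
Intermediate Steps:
q(t) = 1/15
l(P) = 9*P² (l(P) = (-3*P)² = 9*P²)
1/l(q(13/15 - 3/8)) = 1/(9*(1/15)²) = 1/(9*(1/225)) = 1/(1/25) = 25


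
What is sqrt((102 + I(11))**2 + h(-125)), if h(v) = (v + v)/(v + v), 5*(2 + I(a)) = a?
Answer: sqrt(261146)/5 ≈ 102.20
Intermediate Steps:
I(a) = -2 + a/5
h(v) = 1 (h(v) = (2*v)/((2*v)) = (2*v)*(1/(2*v)) = 1)
sqrt((102 + I(11))**2 + h(-125)) = sqrt((102 + (-2 + (1/5)*11))**2 + 1) = sqrt((102 + (-2 + 11/5))**2 + 1) = sqrt((102 + 1/5)**2 + 1) = sqrt((511/5)**2 + 1) = sqrt(261121/25 + 1) = sqrt(261146/25) = sqrt(261146)/5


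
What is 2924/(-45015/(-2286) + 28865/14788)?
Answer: 16474482672/121944535 ≈ 135.10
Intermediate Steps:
2924/(-45015/(-2286) + 28865/14788) = 2924/(-45015*(-1/2286) + 28865*(1/14788)) = 2924/(15005/762 + 28865/14788) = 2924/(121944535/5634228) = 2924*(5634228/121944535) = 16474482672/121944535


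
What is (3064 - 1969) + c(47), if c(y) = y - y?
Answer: 1095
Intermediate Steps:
c(y) = 0
(3064 - 1969) + c(47) = (3064 - 1969) + 0 = 1095 + 0 = 1095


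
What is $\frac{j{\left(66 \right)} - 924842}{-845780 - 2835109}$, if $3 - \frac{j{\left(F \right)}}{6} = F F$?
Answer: $\frac{950960}{3680889} \approx 0.25835$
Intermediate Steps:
$j{\left(F \right)} = 18 - 6 F^{2}$ ($j{\left(F \right)} = 18 - 6 F F = 18 - 6 F^{2}$)
$\frac{j{\left(66 \right)} - 924842}{-845780 - 2835109} = \frac{\left(18 - 6 \cdot 66^{2}\right) - 924842}{-845780 - 2835109} = \frac{\left(18 - 26136\right) - 924842}{-3680889} = \left(\left(18 - 26136\right) - 924842\right) \left(- \frac{1}{3680889}\right) = \left(-26118 - 924842\right) \left(- \frac{1}{3680889}\right) = \left(-950960\right) \left(- \frac{1}{3680889}\right) = \frac{950960}{3680889}$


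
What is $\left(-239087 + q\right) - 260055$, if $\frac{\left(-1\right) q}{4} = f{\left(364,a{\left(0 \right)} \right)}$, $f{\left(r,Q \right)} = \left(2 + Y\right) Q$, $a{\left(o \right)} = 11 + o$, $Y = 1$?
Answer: $-499274$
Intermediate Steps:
$f{\left(r,Q \right)} = 3 Q$ ($f{\left(r,Q \right)} = \left(2 + 1\right) Q = 3 Q$)
$q = -132$ ($q = - 4 \cdot 3 \left(11 + 0\right) = - 4 \cdot 3 \cdot 11 = \left(-4\right) 33 = -132$)
$\left(-239087 + q\right) - 260055 = \left(-239087 - 132\right) - 260055 = -239219 - 260055 = -499274$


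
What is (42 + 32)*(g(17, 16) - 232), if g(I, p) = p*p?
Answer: 1776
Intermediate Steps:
g(I, p) = p²
(42 + 32)*(g(17, 16) - 232) = (42 + 32)*(16² - 232) = 74*(256 - 232) = 74*24 = 1776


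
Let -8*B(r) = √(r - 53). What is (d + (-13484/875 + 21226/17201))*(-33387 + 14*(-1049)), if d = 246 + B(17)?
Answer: -167733894297268/15050875 + 144219*I/4 ≈ -1.1144e+7 + 36055.0*I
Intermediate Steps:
B(r) = -√(-53 + r)/8 (B(r) = -√(r - 53)/8 = -√(-53 + r)/8)
d = 246 - 3*I/4 (d = 246 - √(-53 + 17)/8 = 246 - 3*I/4 ≈ 246.0 - 0.75*I)
(d + (-13484/875 + 21226/17201))*(-33387 + 14*(-1049)) = ((246 - 3*I/4) + (-13484/875 + 21226/17201))*(-33387 + 14*(-1049)) = ((246 - 3*I/4) + (-13484*1/875 + 21226*(1/17201)))*(-33387 - 14686) = ((246 - 3*I/4) + (-13484/875 + 21226/17201))*(-48073) = ((246 - 3*I/4) - 213365534/15050875)*(-48073) = (3489149716/15050875 - 3*I/4)*(-48073) = -167733894297268/15050875 + 144219*I/4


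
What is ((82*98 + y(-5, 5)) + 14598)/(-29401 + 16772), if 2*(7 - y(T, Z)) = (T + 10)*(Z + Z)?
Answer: -22616/12629 ≈ -1.7908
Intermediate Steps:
y(T, Z) = 7 - Z*(10 + T) (y(T, Z) = 7 - (T + 10)*(Z + Z)/2 = 7 - (10 + T)*2*Z/2 = 7 - Z*(10 + T))
((82*98 + y(-5, 5)) + 14598)/(-29401 + 16772) = ((82*98 + (7 - 10*5 - 1*(-5)*5)) + 14598)/(-29401 + 16772) = ((8036 + (7 - 50 + 25)) + 14598)/(-12629) = ((8036 - 18) + 14598)*(-1/12629) = (8018 + 14598)*(-1/12629) = 22616*(-1/12629) = -22616/12629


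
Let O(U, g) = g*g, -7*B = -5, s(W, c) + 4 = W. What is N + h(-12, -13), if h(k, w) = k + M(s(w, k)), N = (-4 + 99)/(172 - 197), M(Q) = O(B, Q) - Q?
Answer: 1451/5 ≈ 290.20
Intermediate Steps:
s(W, c) = -4 + W
B = 5/7 (B = -⅐*(-5) = 5/7 ≈ 0.71429)
O(U, g) = g²
M(Q) = Q² - Q
N = -19/5 (N = 95/(-25) = 95*(-1/25) = -19/5 ≈ -3.8000)
h(k, w) = k + (-5 + w)*(-4 + w) (h(k, w) = k + (-4 + w)*(-1 + (-4 + w)) = k + (-4 + w)*(-5 + w) = k + (-5 + w)*(-4 + w))
N + h(-12, -13) = -19/5 + (4 - 12 + (-4 - 13)² - 1*(-13)) = -19/5 + (4 - 12 + (-17)² + 13) = -19/5 + (4 - 12 + 289 + 13) = -19/5 + 294 = 1451/5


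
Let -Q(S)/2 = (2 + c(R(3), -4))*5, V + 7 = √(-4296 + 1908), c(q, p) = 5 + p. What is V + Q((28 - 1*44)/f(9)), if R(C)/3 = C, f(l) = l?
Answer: -37 + 2*I*√597 ≈ -37.0 + 48.867*I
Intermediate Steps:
R(C) = 3*C
V = -7 + 2*I*√597 (V = -7 + √(-4296 + 1908) = -7 + √(-2388) = -7 + 2*I*√597 ≈ -7.0 + 48.867*I)
Q(S) = -30 (Q(S) = -2*(2 + (5 - 4))*5 = -2*(2 + 1)*5 = -6*5 = -2*15 = -30)
V + Q((28 - 1*44)/f(9)) = (-7 + 2*I*√597) - 30 = -37 + 2*I*√597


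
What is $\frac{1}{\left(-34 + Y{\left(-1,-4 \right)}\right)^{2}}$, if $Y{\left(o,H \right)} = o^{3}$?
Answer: $\frac{1}{1225} \approx 0.00081633$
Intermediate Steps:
$\frac{1}{\left(-34 + Y{\left(-1,-4 \right)}\right)^{2}} = \frac{1}{\left(-34 + \left(-1\right)^{3}\right)^{2}} = \frac{1}{\left(-34 - 1\right)^{2}} = \frac{1}{\left(-35\right)^{2}} = \frac{1}{1225}$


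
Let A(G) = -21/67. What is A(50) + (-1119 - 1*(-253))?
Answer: -58043/67 ≈ -866.31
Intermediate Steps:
A(G) = -21/67 (A(G) = -21*1/67 = -21/67)
A(50) + (-1119 - 1*(-253)) = -21/67 + (-1119 - 1*(-253)) = -21/67 + (-1119 + 253) = -21/67 - 866 = -58043/67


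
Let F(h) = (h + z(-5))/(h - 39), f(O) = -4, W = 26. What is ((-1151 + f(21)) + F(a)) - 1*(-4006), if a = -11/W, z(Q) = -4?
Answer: 584478/205 ≈ 2851.1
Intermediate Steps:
a = -11/26 ≈ -0.42308
F(h) = (-4 + h)/(-39 + h) (F(h) = (h - 4)/(h - 39) = (-4 + h)/(-39 + h))
((-1151 + f(21)) + F(a)) - 1*(-4006) = ((-1151 - 4) + (-4 - 11/26)/(-39 - 11/26)) - 1*(-4006) = (-1155 - 115/26/(-1025/26)) + 4006 = (-1155 - 26/1025*(-115/26)) + 4006 = (-1155 + 23/205) + 4006 = -236752/205 + 4006 = 584478/205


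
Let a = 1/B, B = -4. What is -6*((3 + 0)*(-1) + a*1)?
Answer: 39/2 ≈ 19.500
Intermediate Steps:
a = -1/4 (a = 1/(-4) = -1/4 ≈ -0.25000)
-6*((3 + 0)*(-1) + a*1) = -6*((3 + 0)*(-1) - 1/4*1) = -6*(3*(-1) - 1/4) = -6*(-3 - 1/4) = -6*(-13/4) = 39/2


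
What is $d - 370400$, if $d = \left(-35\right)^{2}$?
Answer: $-369175$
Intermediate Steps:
$d = 1225$
$d - 370400 = 1225 - 370400 = -369175$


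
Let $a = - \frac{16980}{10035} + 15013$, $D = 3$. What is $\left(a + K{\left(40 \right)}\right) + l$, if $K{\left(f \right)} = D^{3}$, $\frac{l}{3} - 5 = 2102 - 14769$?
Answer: $- \frac{15352006}{669} \approx -22948.0$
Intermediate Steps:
$l = -37986$ ($l = 15 + 3 \left(2102 - 14769\right) = 15 + 3 \left(-12667\right) = 15 - 38001 = -37986$)
$a = \frac{10042565}{669}$ ($a = \left(-16980\right) \frac{1}{10035} + 15013 = - \frac{1132}{669} + 15013 = \frac{10042565}{669} \approx 15011.0$)
$K{\left(f \right)} = 27$ ($K{\left(f \right)} = 3^{3} = 27$)
$\left(a + K{\left(40 \right)}\right) + l = \left(\frac{10042565}{669} + 27\right) - 37986 = \frac{10060628}{669} - 37986 = - \frac{15352006}{669}$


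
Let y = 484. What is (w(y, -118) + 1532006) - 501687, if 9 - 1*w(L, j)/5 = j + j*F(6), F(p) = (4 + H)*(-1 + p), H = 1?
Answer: 1045704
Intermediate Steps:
F(p) = -5 + 5*p (F(p) = (4 + 1)*(-1 + p) = 5*(-1 + p) = -5 + 5*p)
w(L, j) = 45 - 130*j (w(L, j) = 45 - 5*(j + j*(-5 + 5*6)) = 45 - 5*(j + j*(-5 + 30)) = 45 - 5*(j + j*25) = 45 - 5*(j + 25*j) = 45 - 130*j)
(w(y, -118) + 1532006) - 501687 = ((45 - 130*(-118)) + 1532006) - 501687 = ((45 + 15340) + 1532006) - 501687 = (15385 + 1532006) - 501687 = 1547391 - 501687 = 1045704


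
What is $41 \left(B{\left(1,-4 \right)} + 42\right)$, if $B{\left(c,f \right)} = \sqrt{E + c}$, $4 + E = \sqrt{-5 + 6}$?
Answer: $1722 + 41 i \sqrt{2} \approx 1722.0 + 57.983 i$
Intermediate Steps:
$E = -3$ ($E = -4 + \sqrt{-5 + 6} = -4 + \sqrt{1} = -4 + 1 = -3$)
$B{\left(c,f \right)} = \sqrt{-3 + c}$
$41 \left(B{\left(1,-4 \right)} + 42\right) = 41 \left(\sqrt{-3 + 1} + 42\right) = 41 \left(\sqrt{-2} + 42\right) = 41 \left(i \sqrt{2} + 42\right) = 41 \left(42 + i \sqrt{2}\right) = 1722 + 41 i \sqrt{2}$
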